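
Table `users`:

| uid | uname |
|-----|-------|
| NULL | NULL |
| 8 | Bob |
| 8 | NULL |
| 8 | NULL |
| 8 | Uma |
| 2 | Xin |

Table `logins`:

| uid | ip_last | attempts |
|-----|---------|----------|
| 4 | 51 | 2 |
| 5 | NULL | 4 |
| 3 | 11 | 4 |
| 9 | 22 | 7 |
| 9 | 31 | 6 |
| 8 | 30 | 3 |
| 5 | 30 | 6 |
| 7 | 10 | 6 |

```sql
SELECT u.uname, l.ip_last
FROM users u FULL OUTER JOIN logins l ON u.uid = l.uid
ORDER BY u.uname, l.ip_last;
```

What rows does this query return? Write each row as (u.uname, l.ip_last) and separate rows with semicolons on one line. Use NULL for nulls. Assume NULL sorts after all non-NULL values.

FULL OUTER JOIN keeps every row from both sides; unmatched rows get NULL for the other side's columns.
Matching on u.uid = l.uid. A NULL in a compared column never satisfies the condition.
- u[0] uid=NULL → no match; kept with NULLs on the l side.
- u[1] uid=8 → 1 match(es) in l → 1 row(s).
- u[2] uid=8 → 1 match(es) in l → 1 row(s).
- u[3] uid=8 → 1 match(es) in l → 1 row(s).
- u[4] uid=8 → 1 match(es) in l → 1 row(s).
- u[5] uid=2 → no match; kept with NULLs on the l side.
- 7 row(s) from l found no u partner → padded with NULL.

(Bob, 30); (Uma, 30); (Xin, NULL); (NULL, 10); (NULL, 11); (NULL, 22); (NULL, 30); (NULL, 30); (NULL, 30); (NULL, 31); (NULL, 51); (NULL, NULL); (NULL, NULL)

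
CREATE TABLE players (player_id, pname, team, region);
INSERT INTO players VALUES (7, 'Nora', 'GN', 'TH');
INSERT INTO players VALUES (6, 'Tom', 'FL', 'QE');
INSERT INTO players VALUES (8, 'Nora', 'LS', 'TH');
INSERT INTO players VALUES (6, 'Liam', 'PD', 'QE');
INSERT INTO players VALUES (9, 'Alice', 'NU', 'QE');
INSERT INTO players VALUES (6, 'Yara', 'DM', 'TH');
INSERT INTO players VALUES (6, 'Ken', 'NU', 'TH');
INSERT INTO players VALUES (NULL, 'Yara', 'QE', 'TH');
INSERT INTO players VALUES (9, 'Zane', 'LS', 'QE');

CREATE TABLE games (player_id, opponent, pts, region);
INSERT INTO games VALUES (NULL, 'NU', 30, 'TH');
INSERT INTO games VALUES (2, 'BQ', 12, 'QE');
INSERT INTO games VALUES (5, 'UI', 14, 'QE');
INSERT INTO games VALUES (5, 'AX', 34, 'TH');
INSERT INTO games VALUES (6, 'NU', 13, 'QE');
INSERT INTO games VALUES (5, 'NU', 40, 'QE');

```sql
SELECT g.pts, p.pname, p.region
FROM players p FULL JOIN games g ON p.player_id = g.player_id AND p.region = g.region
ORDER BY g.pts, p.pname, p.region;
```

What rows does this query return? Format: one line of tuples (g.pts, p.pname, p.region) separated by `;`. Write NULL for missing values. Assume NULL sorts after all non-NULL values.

(12, NULL, NULL); (13, Liam, QE); (13, Tom, QE); (14, NULL, NULL); (30, NULL, NULL); (34, NULL, NULL); (40, NULL, NULL); (NULL, Alice, QE); (NULL, Ken, TH); (NULL, Nora, TH); (NULL, Nora, TH); (NULL, Yara, TH); (NULL, Yara, TH); (NULL, Zane, QE)

FULL OUTER JOIN keeps every row from both sides; unmatched rows get NULL for the other side's columns.
Matching on p.player_id = g.player_id AND p.region = g.region. A NULL in a compared column never satisfies the condition.
- player_id=7, region=TH: no g row matches, row kept with g columns NULL.
- player_id=6, region=QE: 1 matching g row(s), so 1 row(s) emitted.
- player_id=8, region=TH: no g row matches, row kept with g columns NULL.
- player_id=6, region=QE: 1 matching g row(s), so 1 row(s) emitted.
- player_id=9, region=QE: no g row matches, row kept with g columns NULL.
- player_id=6, region=TH: no g row matches, row kept with g columns NULL.
- player_id=6, region=TH: no g row matches, row kept with g columns NULL.
- player_id=NULL, region=TH: no g row matches, row kept with g columns NULL.
- player_id=9, region=QE: no g row matches, row kept with g columns NULL.
- 5 g row(s) had no p match → kept, p columns NULL.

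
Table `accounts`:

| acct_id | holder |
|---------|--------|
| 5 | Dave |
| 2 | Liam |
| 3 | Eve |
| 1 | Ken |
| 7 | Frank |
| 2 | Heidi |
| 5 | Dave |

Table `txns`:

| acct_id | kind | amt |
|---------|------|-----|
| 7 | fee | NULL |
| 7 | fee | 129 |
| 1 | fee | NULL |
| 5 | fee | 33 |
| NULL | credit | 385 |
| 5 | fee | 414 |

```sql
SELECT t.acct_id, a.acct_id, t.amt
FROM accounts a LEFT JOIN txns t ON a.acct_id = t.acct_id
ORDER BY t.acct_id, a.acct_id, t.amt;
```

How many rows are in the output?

LEFT JOIN keeps every row from `accounts`; unmatched rows get NULL for `txns`'s columns.
Matching on a.acct_id = t.acct_id. A NULL in a compared column never satisfies the condition.
Matched pairs: 7; unmatched a rows kept: 3.
Total: 7 matched + 3 padded = 10 rows.

10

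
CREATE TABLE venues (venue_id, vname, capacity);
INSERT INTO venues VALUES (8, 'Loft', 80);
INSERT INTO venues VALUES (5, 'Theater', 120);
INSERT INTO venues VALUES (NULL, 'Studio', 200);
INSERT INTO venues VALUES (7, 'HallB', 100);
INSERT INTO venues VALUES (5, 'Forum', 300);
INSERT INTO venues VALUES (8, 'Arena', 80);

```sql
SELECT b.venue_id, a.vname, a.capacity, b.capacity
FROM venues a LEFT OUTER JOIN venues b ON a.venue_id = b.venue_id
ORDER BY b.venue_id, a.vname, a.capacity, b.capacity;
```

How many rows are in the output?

LEFT JOIN keeps every row from `venues a`; unmatched rows get NULL for `venues b`'s columns.
Matching on a.venue_id = b.venue_id. A NULL in a compared column never satisfies the condition.
- venue_id=8: 2 matching b row(s), so 2 row(s) emitted.
- venue_id=5: 2 matching b row(s), so 2 row(s) emitted.
- venue_id=NULL: no b row matches, row kept with b columns NULL.
- venue_id=7: 1 matching b row(s), so 1 row(s) emitted.
- venue_id=5: 2 matching b row(s), so 2 row(s) emitted.
- venue_id=8: 2 matching b row(s), so 2 row(s) emitted.
Total: 9 matched + 1 padded = 10 rows.

10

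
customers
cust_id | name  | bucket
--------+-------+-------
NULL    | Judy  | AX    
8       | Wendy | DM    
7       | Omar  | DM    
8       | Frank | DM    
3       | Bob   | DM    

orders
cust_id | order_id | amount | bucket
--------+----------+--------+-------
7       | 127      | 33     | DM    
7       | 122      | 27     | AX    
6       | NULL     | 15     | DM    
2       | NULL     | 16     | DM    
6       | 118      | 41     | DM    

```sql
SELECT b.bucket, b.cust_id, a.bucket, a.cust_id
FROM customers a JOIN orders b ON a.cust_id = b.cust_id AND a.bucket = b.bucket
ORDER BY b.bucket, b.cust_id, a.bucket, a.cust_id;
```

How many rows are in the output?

1

INNER JOIN keeps only pairs where the ON condition holds.
Matching on a.cust_id = b.cust_id AND a.bucket = b.bucket. A NULL in a compared column never satisfies the condition.
Matched pairs: 1.
Total: 1 rows.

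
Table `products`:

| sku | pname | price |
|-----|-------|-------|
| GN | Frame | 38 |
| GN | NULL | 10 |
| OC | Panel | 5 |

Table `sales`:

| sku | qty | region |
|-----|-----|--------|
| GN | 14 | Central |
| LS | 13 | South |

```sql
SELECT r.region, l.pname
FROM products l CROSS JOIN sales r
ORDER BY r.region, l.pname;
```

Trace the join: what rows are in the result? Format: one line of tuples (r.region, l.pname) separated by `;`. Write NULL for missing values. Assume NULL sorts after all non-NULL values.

CROSS JOIN pairs every row of `products` with every row of `sales`: 3 × 2 = 6 rows.

(Central, Frame); (Central, Panel); (Central, NULL); (South, Frame); (South, Panel); (South, NULL)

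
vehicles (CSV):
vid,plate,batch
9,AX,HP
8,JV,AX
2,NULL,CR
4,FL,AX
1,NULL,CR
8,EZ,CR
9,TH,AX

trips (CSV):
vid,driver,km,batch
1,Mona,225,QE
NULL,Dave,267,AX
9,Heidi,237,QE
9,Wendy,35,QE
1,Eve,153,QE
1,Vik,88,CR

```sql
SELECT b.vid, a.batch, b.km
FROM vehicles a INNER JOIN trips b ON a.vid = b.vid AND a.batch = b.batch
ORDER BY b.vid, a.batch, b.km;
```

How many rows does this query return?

1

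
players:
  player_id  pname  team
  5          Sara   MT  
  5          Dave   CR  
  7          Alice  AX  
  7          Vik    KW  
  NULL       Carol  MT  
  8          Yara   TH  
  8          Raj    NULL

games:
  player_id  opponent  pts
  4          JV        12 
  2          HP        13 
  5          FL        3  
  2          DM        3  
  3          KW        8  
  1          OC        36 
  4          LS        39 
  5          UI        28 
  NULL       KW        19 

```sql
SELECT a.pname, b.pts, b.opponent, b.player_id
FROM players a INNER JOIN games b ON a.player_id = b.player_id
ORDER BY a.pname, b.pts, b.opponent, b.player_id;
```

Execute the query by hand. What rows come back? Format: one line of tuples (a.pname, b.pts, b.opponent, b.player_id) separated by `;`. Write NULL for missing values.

INNER JOIN keeps only pairs where the ON condition holds.
Matching on a.player_id = b.player_id. A NULL in a compared column never satisfies the condition.
- player_id=5: 2 matching b row(s), so 2 row(s) emitted.
- player_id=5: 2 matching b row(s), so 2 row(s) emitted.
- player_id=7: no matching b row, dropped.
- player_id=7: no matching b row, dropped.
- player_id=NULL: no matching b row, dropped.
- player_id=8: no matching b row, dropped.
- player_id=8: no matching b row, dropped.
After projecting and ordering:
a.pname | b.pts | b.opponent | b.player_id
Dave | 3 | FL | 5
Dave | 28 | UI | 5
Sara | 3 | FL | 5
Sara | 28 | UI | 5

(Dave, 3, FL, 5); (Dave, 28, UI, 5); (Sara, 3, FL, 5); (Sara, 28, UI, 5)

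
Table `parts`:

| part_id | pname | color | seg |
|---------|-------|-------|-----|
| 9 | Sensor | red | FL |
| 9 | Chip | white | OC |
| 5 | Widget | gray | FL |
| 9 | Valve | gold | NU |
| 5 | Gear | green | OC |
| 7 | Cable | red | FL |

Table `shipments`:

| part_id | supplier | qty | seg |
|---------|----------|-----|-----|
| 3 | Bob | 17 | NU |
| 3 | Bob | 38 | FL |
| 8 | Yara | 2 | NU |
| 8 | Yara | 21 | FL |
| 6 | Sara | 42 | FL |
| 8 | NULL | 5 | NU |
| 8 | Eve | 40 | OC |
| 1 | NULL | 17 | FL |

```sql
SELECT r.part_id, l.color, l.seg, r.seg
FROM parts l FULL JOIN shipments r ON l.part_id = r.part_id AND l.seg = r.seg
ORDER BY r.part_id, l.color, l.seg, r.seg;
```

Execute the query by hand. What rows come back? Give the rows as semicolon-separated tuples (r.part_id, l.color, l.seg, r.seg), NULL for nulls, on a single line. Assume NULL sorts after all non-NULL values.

(1, NULL, NULL, FL); (3, NULL, NULL, FL); (3, NULL, NULL, NU); (6, NULL, NULL, FL); (8, NULL, NULL, FL); (8, NULL, NULL, NU); (8, NULL, NULL, NU); (8, NULL, NULL, OC); (NULL, gold, NU, NULL); (NULL, gray, FL, NULL); (NULL, green, OC, NULL); (NULL, red, FL, NULL); (NULL, red, FL, NULL); (NULL, white, OC, NULL)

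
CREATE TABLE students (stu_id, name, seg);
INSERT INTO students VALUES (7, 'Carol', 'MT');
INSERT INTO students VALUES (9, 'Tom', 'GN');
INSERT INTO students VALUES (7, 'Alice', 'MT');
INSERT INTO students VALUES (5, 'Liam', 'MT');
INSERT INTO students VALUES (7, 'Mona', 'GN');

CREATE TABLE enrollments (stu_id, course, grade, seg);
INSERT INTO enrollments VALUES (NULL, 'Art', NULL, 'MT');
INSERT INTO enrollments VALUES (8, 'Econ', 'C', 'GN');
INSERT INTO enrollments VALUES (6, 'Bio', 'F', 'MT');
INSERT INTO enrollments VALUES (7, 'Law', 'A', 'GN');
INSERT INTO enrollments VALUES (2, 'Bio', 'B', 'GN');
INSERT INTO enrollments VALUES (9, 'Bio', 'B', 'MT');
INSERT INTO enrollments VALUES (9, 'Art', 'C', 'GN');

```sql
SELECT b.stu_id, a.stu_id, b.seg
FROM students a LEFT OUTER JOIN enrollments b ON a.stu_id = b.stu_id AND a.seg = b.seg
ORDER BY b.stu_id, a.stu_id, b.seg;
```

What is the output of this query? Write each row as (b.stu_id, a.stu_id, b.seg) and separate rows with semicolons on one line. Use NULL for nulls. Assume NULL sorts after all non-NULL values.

(7, 7, GN); (9, 9, GN); (NULL, 5, NULL); (NULL, 7, NULL); (NULL, 7, NULL)

LEFT JOIN keeps every row from `students`; unmatched rows get NULL for `enrollments`'s columns.
Matching on a.stu_id = b.stu_id AND a.seg = b.seg. A NULL in a compared column never satisfies the condition.
Matched pairs: 2; unmatched a rows kept: 3.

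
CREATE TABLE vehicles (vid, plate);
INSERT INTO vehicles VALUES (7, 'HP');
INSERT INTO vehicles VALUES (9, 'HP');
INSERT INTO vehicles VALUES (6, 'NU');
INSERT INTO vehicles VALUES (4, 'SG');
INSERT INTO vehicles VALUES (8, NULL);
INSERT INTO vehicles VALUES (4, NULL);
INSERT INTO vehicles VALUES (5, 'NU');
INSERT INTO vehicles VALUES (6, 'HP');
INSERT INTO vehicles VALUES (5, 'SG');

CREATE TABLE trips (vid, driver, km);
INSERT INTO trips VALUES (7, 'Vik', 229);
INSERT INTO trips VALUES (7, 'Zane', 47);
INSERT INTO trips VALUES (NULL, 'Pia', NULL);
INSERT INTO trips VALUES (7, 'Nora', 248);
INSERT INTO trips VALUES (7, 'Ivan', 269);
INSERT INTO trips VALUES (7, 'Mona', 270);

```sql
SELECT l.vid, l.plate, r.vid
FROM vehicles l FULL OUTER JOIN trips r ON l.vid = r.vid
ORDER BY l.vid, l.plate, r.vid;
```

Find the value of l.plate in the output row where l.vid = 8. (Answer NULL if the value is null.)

FULL OUTER JOIN keeps every row from both sides; unmatched rows get NULL for the other side's columns.
Matching on l.vid = r.vid. A NULL in a compared column never satisfies the condition.
- l row (vid=7): matches 5 r row(s) → 5 output row(s).
- l row (vid=9): no match → kept, r columns NULL.
- l row (vid=6): no match → kept, r columns NULL.
- l row (vid=4): no match → kept, r columns NULL.
- l row (vid=8): no match → kept, r columns NULL.
- l row (vid=4): no match → kept, r columns NULL.
- l row (vid=5): no match → kept, r columns NULL.
- l row (vid=6): no match → kept, r columns NULL.
- l row (vid=5): no match → kept, r columns NULL.
- 1 row(s) from r found no l partner → padded with NULL.

NULL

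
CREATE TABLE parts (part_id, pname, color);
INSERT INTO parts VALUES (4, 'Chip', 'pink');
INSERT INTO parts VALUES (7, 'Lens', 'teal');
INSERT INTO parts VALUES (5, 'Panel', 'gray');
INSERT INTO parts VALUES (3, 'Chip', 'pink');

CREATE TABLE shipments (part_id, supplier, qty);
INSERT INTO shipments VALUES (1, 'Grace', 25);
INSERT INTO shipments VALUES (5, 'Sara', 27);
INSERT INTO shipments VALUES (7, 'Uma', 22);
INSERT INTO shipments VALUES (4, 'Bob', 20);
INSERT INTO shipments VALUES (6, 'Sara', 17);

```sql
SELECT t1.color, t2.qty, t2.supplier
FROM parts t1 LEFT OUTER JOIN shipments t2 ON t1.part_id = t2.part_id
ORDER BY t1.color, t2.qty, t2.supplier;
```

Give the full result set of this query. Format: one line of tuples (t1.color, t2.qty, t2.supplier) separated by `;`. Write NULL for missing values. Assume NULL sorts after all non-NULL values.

LEFT JOIN keeps every row from `parts`; unmatched rows get NULL for `shipments`'s columns.
Matching on t1.part_id = t2.part_id.
Matched pairs: 3; unmatched t1 rows kept: 1.

(gray, 27, Sara); (pink, 20, Bob); (pink, NULL, NULL); (teal, 22, Uma)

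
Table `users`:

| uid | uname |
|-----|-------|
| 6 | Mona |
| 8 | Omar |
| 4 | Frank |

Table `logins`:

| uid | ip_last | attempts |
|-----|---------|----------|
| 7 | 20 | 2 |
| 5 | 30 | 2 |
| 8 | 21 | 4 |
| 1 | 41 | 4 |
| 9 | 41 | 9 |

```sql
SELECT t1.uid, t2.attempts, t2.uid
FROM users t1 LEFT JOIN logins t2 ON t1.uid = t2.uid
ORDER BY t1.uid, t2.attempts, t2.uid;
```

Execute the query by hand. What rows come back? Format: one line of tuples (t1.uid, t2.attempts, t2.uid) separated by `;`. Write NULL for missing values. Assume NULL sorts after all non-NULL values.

(4, NULL, NULL); (6, NULL, NULL); (8, 4, 8)

LEFT JOIN keeps every row from `users`; unmatched rows get NULL for `logins`'s columns.
Matching on t1.uid = t2.uid.
Matched pairs: 1; unmatched t1 rows kept: 2.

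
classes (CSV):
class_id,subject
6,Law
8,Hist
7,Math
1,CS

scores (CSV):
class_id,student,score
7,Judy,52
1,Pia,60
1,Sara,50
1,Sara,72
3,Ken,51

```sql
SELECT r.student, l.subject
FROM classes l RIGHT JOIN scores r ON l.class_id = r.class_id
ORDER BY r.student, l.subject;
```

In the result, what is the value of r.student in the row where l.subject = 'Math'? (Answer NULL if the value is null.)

RIGHT JOIN keeps every row from `scores`; unmatched rows get NULL for `classes`'s columns.
Matching on l.class_id = r.class_id.
- class_id=6: no matching r row.
- class_id=8: no matching r row.
- class_id=7: 1 matching r row(s), so 1 row(s) emitted.
- class_id=1: 3 matching r row(s), so 3 row(s) emitted.
- 1 row(s) from r found no l partner → padded with NULL.

Judy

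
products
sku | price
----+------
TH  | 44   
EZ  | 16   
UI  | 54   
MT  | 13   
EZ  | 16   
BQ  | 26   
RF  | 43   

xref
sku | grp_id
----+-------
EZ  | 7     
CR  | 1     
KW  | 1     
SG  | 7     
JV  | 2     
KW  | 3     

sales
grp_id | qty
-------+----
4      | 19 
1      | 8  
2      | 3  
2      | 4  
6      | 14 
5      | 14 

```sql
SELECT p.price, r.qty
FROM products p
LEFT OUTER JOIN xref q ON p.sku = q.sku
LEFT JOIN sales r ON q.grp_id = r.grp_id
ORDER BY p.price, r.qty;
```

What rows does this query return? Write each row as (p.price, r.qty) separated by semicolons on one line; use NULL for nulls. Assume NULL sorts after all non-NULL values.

(13, NULL); (16, NULL); (16, NULL); (26, NULL); (43, NULL); (44, NULL); (54, NULL)

Evaluate left to right. First `products p LEFT JOIN xref q` on sku: 7 row(s).
Then LEFT JOIN `sales r` on grp_id: each of those 7 rows is kept; rows whose q.grp_id has no match in r get NULL for r's columns.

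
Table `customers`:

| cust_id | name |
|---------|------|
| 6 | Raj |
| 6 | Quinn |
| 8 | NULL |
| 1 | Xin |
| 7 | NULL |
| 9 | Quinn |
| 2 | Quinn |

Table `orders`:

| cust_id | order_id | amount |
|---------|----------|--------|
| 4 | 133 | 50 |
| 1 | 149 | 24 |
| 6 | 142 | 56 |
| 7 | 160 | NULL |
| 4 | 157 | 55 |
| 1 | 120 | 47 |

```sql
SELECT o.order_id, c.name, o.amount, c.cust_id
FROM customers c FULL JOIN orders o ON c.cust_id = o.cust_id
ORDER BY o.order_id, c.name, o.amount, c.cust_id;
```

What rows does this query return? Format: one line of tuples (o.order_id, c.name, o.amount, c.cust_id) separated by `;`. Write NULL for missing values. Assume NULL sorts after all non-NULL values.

FULL OUTER JOIN keeps every row from both sides; unmatched rows get NULL for the other side's columns.
Matching on c.cust_id = o.cust_id.
Matched pairs: 5; unmatched c rows kept: 3; unmatched o rows kept: 2.

(120, Xin, 47, 1); (133, NULL, 50, NULL); (142, Quinn, 56, 6); (142, Raj, 56, 6); (149, Xin, 24, 1); (157, NULL, 55, NULL); (160, NULL, NULL, 7); (NULL, Quinn, NULL, 2); (NULL, Quinn, NULL, 9); (NULL, NULL, NULL, 8)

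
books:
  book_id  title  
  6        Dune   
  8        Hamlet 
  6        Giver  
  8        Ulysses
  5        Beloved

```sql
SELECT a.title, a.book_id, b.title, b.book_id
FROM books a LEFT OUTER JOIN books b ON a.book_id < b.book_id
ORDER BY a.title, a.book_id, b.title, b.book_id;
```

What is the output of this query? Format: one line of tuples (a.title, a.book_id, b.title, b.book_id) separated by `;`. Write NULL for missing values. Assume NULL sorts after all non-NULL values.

(Beloved, 5, Dune, 6); (Beloved, 5, Giver, 6); (Beloved, 5, Hamlet, 8); (Beloved, 5, Ulysses, 8); (Dune, 6, Hamlet, 8); (Dune, 6, Ulysses, 8); (Giver, 6, Hamlet, 8); (Giver, 6, Ulysses, 8); (Hamlet, 8, NULL, NULL); (Ulysses, 8, NULL, NULL)

LEFT JOIN keeps every row from `books a`; unmatched rows get NULL for `books b`'s columns.
Matching on a.book_id < b.book_id.
- a[0] book_id=6 → 2 match(es) in b → 2 row(s).
- a[1] book_id=8 → no match; kept with NULLs on the b side.
- a[2] book_id=6 → 2 match(es) in b → 2 row(s).
- a[3] book_id=8 → no match; kept with NULLs on the b side.
- a[4] book_id=5 → 4 match(es) in b → 4 row(s).
After projecting and ordering:
a.title | a.book_id | b.title | b.book_id
Beloved | 5 | Dune | 6
Beloved | 5 | Giver | 6
Beloved | 5 | Hamlet | 8
Beloved | 5 | Ulysses | 8
Dune | 6 | Hamlet | 8
Dune | 6 | Ulysses | 8
Giver | 6 | Hamlet | 8
Giver | 6 | Ulysses | 8
Hamlet | 8 | NULL | NULL
Ulysses | 8 | NULL | NULL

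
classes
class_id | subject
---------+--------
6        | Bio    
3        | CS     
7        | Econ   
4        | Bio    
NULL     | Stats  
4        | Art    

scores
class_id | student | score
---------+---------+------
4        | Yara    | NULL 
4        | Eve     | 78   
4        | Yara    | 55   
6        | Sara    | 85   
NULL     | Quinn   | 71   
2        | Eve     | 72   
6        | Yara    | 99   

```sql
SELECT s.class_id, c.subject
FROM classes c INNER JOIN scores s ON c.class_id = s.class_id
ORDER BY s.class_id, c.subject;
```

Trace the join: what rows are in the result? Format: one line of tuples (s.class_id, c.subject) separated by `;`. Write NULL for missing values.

(4, Art); (4, Art); (4, Art); (4, Bio); (4, Bio); (4, Bio); (6, Bio); (6, Bio)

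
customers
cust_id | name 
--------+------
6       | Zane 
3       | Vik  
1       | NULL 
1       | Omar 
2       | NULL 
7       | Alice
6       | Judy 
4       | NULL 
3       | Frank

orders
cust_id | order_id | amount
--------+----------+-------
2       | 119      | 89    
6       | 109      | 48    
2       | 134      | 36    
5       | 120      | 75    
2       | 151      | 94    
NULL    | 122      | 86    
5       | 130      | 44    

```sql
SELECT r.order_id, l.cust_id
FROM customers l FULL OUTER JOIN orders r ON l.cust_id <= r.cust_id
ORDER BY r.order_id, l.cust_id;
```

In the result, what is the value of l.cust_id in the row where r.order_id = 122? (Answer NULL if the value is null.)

FULL OUTER JOIN keeps every row from both sides; unmatched rows get NULL for the other side's columns.
Matching on l.cust_id <= r.cust_id. A NULL in a compared column never satisfies the condition.
- l[0] cust_id=6 → 1 match(es) in r → 1 row(s).
- l[1] cust_id=3 → 3 match(es) in r → 3 row(s).
- l[2] cust_id=1 → 6 match(es) in r → 6 row(s).
- l[3] cust_id=1 → 6 match(es) in r → 6 row(s).
- l[4] cust_id=2 → 6 match(es) in r → 6 row(s).
- l[5] cust_id=7 → no match; kept with NULLs on the r side.
- l[6] cust_id=6 → 1 match(es) in r → 1 row(s).
- l[7] cust_id=4 → 3 match(es) in r → 3 row(s).
- l[8] cust_id=3 → 3 match(es) in r → 3 row(s).
- 1 row(s) from r found no l partner → padded with NULL.

NULL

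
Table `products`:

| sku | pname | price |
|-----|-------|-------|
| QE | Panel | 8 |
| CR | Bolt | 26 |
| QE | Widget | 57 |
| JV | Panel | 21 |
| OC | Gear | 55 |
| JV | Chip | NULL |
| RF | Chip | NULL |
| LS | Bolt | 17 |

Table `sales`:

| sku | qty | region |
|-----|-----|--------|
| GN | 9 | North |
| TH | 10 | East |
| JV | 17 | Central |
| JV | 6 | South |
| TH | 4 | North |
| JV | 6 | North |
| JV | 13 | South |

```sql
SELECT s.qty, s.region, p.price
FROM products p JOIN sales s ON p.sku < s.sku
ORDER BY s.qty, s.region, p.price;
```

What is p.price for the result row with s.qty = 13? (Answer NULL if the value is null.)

INNER JOIN keeps only pairs where the ON condition holds.
Matching on p.sku < s.sku.
- p[0] sku=QE → 2 match(es) in s → 2 row(s).
- p[1] sku=CR → 7 match(es) in s → 7 row(s).
- p[2] sku=QE → 2 match(es) in s → 2 row(s).
- p[3] sku=JV → 2 match(es) in s → 2 row(s).
- p[4] sku=OC → 2 match(es) in s → 2 row(s).
- p[5] sku=JV → 2 match(es) in s → 2 row(s).
- p[6] sku=RF → 2 match(es) in s → 2 row(s).
- p[7] sku=LS → 2 match(es) in s → 2 row(s).

26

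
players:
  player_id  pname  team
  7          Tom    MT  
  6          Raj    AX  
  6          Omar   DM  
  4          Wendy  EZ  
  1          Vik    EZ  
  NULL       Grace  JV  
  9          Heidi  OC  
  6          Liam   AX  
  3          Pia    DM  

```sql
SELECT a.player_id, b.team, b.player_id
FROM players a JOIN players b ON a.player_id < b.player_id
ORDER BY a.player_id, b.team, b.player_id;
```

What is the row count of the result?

INNER JOIN keeps only pairs where the ON condition holds.
Matching on a.player_id < b.player_id. A NULL in a compared column never satisfies the condition.
Matched pairs: 25.
Total: 25 rows.

25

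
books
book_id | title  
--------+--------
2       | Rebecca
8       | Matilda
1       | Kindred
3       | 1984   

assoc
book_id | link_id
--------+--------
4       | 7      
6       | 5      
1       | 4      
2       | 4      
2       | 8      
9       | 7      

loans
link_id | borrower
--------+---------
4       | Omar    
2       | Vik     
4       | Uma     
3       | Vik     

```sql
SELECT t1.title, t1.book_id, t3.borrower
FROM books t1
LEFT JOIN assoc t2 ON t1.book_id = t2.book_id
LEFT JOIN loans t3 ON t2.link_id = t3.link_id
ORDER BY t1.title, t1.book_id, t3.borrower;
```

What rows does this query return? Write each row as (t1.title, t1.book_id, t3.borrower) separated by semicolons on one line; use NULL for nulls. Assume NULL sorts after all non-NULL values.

(1984, 3, NULL); (Kindred, 1, Omar); (Kindred, 1, Uma); (Matilda, 8, NULL); (Rebecca, 2, Omar); (Rebecca, 2, Uma); (Rebecca, 2, NULL)

Joins associate left-to-right: books LEFT JOIN assoc on book_id gives 5 intermediate row(s).
Then LEFT JOIN `loans t3` on link_id: each of those 5 rows is kept; rows whose t2.link_id has no match in t3 get NULL for t3's columns.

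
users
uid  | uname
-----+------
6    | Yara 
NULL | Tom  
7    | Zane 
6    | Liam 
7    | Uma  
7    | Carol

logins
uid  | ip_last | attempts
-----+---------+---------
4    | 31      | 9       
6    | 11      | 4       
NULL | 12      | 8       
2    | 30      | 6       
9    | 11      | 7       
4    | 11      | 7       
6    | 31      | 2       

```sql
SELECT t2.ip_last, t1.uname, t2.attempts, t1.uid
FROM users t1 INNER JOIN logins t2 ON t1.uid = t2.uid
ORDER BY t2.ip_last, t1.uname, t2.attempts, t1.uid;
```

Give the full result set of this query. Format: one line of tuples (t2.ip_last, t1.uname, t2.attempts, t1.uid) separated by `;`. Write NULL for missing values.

(11, Liam, 4, 6); (11, Yara, 4, 6); (31, Liam, 2, 6); (31, Yara, 2, 6)

INNER JOIN keeps only pairs where the ON condition holds.
Matching on t1.uid = t2.uid. A NULL in a compared column never satisfies the condition.
- uid=6: 2 matching t2 row(s), so 2 row(s) emitted.
- uid=NULL: no matching t2 row, dropped.
- uid=7: no matching t2 row, dropped.
- uid=6: 2 matching t2 row(s), so 2 row(s) emitted.
- uid=7: no matching t2 row, dropped.
- uid=7: no matching t2 row, dropped.
After projecting and ordering:
t2.ip_last | t1.uname | t2.attempts | t1.uid
11 | Liam | 4 | 6
11 | Yara | 4 | 6
31 | Liam | 2 | 6
31 | Yara | 2 | 6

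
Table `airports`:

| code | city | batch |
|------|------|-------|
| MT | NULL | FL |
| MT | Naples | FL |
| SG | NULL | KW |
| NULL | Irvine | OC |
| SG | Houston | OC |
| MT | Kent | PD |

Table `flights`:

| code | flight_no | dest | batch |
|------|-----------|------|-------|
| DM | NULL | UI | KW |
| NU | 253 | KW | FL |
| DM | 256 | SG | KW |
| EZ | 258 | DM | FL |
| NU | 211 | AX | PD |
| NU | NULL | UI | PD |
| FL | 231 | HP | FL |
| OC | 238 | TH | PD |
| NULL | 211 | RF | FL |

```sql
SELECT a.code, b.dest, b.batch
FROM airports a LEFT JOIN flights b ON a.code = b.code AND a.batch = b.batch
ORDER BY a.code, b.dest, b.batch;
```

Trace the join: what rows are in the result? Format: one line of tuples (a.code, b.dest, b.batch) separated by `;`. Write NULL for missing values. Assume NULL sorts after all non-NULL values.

(MT, NULL, NULL); (MT, NULL, NULL); (MT, NULL, NULL); (SG, NULL, NULL); (SG, NULL, NULL); (NULL, NULL, NULL)

LEFT JOIN keeps every row from `airports`; unmatched rows get NULL for `flights`'s columns.
Matching on a.code = b.code AND a.batch = b.batch. A NULL in a compared column never satisfies the condition.
- code=MT, batch=FL: no b row matches, row kept with b columns NULL.
- code=MT, batch=FL: no b row matches, row kept with b columns NULL.
- code=SG, batch=KW: no b row matches, row kept with b columns NULL.
- code=NULL, batch=OC: no b row matches, row kept with b columns NULL.
- code=SG, batch=OC: no b row matches, row kept with b columns NULL.
- code=MT, batch=PD: no b row matches, row kept with b columns NULL.
After projecting and ordering:
a.code | b.dest | b.batch
MT | NULL | NULL
MT | NULL | NULL
MT | NULL | NULL
SG | NULL | NULL
SG | NULL | NULL
NULL | NULL | NULL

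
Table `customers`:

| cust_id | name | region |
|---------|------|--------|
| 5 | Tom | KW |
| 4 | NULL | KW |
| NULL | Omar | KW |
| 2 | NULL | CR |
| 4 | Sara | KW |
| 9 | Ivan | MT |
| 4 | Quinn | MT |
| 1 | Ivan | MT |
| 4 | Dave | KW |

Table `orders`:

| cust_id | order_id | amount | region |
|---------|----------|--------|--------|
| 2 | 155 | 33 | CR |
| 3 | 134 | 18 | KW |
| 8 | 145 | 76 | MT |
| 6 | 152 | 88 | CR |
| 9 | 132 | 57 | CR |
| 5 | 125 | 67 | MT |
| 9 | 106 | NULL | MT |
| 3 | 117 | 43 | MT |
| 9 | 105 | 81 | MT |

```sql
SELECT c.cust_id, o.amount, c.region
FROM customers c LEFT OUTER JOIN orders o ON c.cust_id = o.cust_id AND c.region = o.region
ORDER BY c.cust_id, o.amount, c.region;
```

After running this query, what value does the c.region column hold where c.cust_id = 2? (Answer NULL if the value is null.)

CR

LEFT JOIN keeps every row from `customers`; unmatched rows get NULL for `orders`'s columns.
Matching on c.cust_id = o.cust_id AND c.region = o.region. A NULL in a compared column never satisfies the condition.
- c[0] cust_id=5, region=KW → no match; kept with NULLs on the o side.
- c[1] cust_id=4, region=KW → no match; kept with NULLs on the o side.
- c[2] cust_id=NULL, region=KW → no match; kept with NULLs on the o side.
- c[3] cust_id=2, region=CR → 1 match(es) in o → 1 row(s).
- c[4] cust_id=4, region=KW → no match; kept with NULLs on the o side.
- c[5] cust_id=9, region=MT → 2 match(es) in o → 2 row(s).
- c[6] cust_id=4, region=MT → no match; kept with NULLs on the o side.
- c[7] cust_id=1, region=MT → no match; kept with NULLs on the o side.
- c[8] cust_id=4, region=KW → no match; kept with NULLs on the o side.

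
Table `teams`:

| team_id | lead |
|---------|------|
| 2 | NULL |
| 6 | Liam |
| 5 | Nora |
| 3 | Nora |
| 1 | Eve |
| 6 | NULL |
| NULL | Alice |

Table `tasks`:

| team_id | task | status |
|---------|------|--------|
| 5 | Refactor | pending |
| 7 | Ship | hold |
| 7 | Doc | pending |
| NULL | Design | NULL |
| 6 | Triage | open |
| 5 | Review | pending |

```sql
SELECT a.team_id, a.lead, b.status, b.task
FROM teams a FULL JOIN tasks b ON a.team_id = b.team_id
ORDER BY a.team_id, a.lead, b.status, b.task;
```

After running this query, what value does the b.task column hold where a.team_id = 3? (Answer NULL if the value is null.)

FULL OUTER JOIN keeps every row from both sides; unmatched rows get NULL for the other side's columns.
Matching on a.team_id = b.team_id. A NULL in a compared column never satisfies the condition.
- a[0] team_id=2 → no match; kept with NULLs on the b side.
- a[1] team_id=6 → 1 match(es) in b → 1 row(s).
- a[2] team_id=5 → 2 match(es) in b → 2 row(s).
- a[3] team_id=3 → no match; kept with NULLs on the b side.
- a[4] team_id=1 → no match; kept with NULLs on the b side.
- a[5] team_id=6 → 1 match(es) in b → 1 row(s).
- a[6] team_id=NULL → no match; kept with NULLs on the b side.
- 3 b row(s) had no a match → kept, a columns NULL.

NULL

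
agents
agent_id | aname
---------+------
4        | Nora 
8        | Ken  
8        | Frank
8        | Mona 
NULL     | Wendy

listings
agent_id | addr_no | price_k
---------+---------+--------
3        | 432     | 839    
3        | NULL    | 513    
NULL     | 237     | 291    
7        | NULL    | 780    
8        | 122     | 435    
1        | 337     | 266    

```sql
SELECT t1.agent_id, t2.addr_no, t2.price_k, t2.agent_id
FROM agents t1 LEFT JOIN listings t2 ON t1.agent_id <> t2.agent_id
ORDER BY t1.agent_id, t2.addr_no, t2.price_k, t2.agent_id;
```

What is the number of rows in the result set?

LEFT JOIN keeps every row from `agents`; unmatched rows get NULL for `listings`'s columns.
Matching on t1.agent_id <> t2.agent_id. A NULL in a compared column never satisfies the condition.
- agent_id=4: 5 matching t2 row(s), so 5 row(s) emitted.
- agent_id=8: 4 matching t2 row(s), so 4 row(s) emitted.
- agent_id=8: 4 matching t2 row(s), so 4 row(s) emitted.
- agent_id=8: 4 matching t2 row(s), so 4 row(s) emitted.
- agent_id=NULL: no t2 row matches, row kept with t2 columns NULL.
Total: 17 matched + 1 padded = 18 rows.

18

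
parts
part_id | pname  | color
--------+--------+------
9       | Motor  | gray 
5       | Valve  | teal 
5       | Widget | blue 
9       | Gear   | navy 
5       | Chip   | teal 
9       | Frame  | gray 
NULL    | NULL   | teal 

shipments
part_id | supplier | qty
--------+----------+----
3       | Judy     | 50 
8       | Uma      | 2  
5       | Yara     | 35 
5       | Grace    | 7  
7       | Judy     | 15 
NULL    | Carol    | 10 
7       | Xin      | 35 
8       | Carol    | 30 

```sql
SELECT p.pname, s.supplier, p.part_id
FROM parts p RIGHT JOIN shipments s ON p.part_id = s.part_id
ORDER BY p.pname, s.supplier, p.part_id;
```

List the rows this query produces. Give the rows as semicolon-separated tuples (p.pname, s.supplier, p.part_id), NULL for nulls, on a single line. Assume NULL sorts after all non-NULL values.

(Chip, Grace, 5); (Chip, Yara, 5); (Valve, Grace, 5); (Valve, Yara, 5); (Widget, Grace, 5); (Widget, Yara, 5); (NULL, Carol, NULL); (NULL, Carol, NULL); (NULL, Judy, NULL); (NULL, Judy, NULL); (NULL, Uma, NULL); (NULL, Xin, NULL)

RIGHT JOIN keeps every row from `shipments`; unmatched rows get NULL for `parts`'s columns.
Matching on p.part_id = s.part_id. A NULL in a compared column never satisfies the condition.
- p (part_id=9) has no partner in s.
- p (part_id=5) pairs with 2 row(s) of s.
- p (part_id=5) pairs with 2 row(s) of s.
- p (part_id=9) has no partner in s.
- p (part_id=5) pairs with 2 row(s) of s.
- p (part_id=9) has no partner in s.
- p (part_id=NULL) has no partner in s.
- 6 row(s) from s found no p partner → padded with NULL.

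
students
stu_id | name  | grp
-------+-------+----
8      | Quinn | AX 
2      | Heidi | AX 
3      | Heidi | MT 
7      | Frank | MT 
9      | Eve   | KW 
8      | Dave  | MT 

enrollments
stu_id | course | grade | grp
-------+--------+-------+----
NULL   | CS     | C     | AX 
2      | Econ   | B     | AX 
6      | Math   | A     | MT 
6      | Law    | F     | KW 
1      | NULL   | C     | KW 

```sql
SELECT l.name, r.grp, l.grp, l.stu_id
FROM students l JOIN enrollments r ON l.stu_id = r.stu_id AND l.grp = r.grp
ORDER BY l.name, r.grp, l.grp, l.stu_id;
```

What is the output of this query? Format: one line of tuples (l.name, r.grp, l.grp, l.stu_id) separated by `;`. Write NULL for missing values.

(Heidi, AX, AX, 2)

INNER JOIN keeps only pairs where the ON condition holds.
Matching on l.stu_id = r.stu_id AND l.grp = r.grp. A NULL in a compared column never satisfies the condition.
- l (stu_id=8, grp=AX) has no partner → excluded.
- l (stu_id=2, grp=AX) pairs with 1 row(s) of r.
- l (stu_id=3, grp=MT) has no partner → excluded.
- l (stu_id=7, grp=MT) has no partner → excluded.
- l (stu_id=9, grp=KW) has no partner → excluded.
- l (stu_id=8, grp=MT) has no partner → excluded.
After projecting and ordering:
l.name | r.grp | l.grp | l.stu_id
Heidi | AX | AX | 2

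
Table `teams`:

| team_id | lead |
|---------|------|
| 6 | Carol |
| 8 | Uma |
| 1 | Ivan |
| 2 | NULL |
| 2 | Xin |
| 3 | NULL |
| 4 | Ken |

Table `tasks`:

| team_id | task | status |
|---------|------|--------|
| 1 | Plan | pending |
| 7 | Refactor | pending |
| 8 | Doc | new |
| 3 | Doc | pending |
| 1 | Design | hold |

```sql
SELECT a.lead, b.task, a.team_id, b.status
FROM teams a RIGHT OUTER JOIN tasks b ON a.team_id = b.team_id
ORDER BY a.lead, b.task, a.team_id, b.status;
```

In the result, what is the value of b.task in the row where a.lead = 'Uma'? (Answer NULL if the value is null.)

RIGHT JOIN keeps every row from `tasks`; unmatched rows get NULL for `teams`'s columns.
Matching on a.team_id = b.team_id.
- a[0] team_id=6 → no match.
- a[1] team_id=8 → 1 match(es) in b → 1 row(s).
- a[2] team_id=1 → 2 match(es) in b → 2 row(s).
- a[3] team_id=2 → no match.
- a[4] team_id=2 → no match.
- a[5] team_id=3 → 1 match(es) in b → 1 row(s).
- a[6] team_id=4 → no match.
- 1 b row(s) had no a match → kept, a columns NULL.

Doc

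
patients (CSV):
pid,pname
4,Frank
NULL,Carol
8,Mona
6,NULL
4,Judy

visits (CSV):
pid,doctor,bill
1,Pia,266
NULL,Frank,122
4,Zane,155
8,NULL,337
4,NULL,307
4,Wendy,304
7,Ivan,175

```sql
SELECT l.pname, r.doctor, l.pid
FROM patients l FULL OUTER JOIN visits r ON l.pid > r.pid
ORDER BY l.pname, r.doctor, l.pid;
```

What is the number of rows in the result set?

14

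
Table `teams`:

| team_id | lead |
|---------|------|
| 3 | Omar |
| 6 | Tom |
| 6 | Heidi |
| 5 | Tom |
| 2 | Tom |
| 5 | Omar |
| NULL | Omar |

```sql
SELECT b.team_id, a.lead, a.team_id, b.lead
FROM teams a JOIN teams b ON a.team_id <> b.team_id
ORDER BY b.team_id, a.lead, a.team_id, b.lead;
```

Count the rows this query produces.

26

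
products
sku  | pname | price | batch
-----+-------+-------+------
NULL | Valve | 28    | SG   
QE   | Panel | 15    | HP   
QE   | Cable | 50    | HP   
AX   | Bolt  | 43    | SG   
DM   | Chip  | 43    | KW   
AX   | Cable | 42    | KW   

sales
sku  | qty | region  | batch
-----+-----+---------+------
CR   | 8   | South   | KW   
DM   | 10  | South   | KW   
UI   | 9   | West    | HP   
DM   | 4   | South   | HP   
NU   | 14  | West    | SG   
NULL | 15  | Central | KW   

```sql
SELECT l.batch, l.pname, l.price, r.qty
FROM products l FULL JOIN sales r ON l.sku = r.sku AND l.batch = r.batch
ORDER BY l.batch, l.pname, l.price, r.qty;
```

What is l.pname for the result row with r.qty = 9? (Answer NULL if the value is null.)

NULL

FULL OUTER JOIN keeps every row from both sides; unmatched rows get NULL for the other side's columns.
Matching on l.sku = r.sku AND l.batch = r.batch. A NULL in a compared column never satisfies the condition.
Matched pairs: 1; unmatched l rows kept: 5; unmatched r rows kept: 5.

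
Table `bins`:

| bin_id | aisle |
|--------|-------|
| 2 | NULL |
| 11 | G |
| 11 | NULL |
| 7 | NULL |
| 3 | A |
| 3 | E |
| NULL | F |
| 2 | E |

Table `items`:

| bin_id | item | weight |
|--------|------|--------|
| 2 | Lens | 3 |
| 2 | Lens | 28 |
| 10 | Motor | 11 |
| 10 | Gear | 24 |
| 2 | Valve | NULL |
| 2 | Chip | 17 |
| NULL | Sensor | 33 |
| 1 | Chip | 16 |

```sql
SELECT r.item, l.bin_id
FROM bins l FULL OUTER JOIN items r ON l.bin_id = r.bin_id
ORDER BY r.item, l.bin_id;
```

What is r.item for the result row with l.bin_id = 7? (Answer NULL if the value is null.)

FULL OUTER JOIN keeps every row from both sides; unmatched rows get NULL for the other side's columns.
Matching on l.bin_id = r.bin_id. A NULL in a compared column never satisfies the condition.
- l[0] bin_id=2 → 4 match(es) in r → 4 row(s).
- l[1] bin_id=11 → no match; kept with NULLs on the r side.
- l[2] bin_id=11 → no match; kept with NULLs on the r side.
- l[3] bin_id=7 → no match; kept with NULLs on the r side.
- l[4] bin_id=3 → no match; kept with NULLs on the r side.
- l[5] bin_id=3 → no match; kept with NULLs on the r side.
- l[6] bin_id=NULL → no match; kept with NULLs on the r side.
- l[7] bin_id=2 → 4 match(es) in r → 4 row(s).
- plus 4 unmatched r row(s), each kept with NULL l columns.

NULL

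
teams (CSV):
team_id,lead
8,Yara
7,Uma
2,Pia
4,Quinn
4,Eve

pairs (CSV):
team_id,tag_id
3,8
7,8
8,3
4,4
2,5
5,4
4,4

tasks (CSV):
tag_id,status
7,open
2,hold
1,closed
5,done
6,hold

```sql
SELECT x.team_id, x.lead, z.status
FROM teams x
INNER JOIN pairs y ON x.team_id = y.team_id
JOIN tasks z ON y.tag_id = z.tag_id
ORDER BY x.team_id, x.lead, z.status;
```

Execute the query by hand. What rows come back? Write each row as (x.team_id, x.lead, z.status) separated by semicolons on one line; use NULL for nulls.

Joins associate left-to-right: teams INNER JOIN pairs on team_id gives 7 intermediate row(s).
Then INNER JOIN `tasks z` on tag_id: keep only rows whose y.tag_id appears in z.

(2, Pia, done)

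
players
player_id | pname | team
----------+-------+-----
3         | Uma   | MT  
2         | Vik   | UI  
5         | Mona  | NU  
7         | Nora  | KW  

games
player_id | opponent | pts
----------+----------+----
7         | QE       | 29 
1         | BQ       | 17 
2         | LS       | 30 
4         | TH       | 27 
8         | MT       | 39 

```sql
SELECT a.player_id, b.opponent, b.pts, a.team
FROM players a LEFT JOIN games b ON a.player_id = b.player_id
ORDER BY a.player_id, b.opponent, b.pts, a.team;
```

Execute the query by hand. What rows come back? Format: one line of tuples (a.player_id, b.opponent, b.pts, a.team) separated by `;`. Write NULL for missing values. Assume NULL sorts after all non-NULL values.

LEFT JOIN keeps every row from `players`; unmatched rows get NULL for `games`'s columns.
Matching on a.player_id = b.player_id.
- a row (player_id=3): no match → kept, b columns NULL.
- a row (player_id=2): matches 1 b row(s) → 1 output row(s).
- a row (player_id=5): no match → kept, b columns NULL.
- a row (player_id=7): matches 1 b row(s) → 1 output row(s).
After projecting and ordering:
a.player_id | b.opponent | b.pts | a.team
2 | LS | 30 | UI
3 | NULL | NULL | MT
5 | NULL | NULL | NU
7 | QE | 29 | KW

(2, LS, 30, UI); (3, NULL, NULL, MT); (5, NULL, NULL, NU); (7, QE, 29, KW)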